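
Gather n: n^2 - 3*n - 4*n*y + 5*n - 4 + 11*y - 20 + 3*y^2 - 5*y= n^2 + n*(2 - 4*y) + 3*y^2 + 6*y - 24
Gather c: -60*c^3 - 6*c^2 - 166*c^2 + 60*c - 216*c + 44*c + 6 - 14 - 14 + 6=-60*c^3 - 172*c^2 - 112*c - 16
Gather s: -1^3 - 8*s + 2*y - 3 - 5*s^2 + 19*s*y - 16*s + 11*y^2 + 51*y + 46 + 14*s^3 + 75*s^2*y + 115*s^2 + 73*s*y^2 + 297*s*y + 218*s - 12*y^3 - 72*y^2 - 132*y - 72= 14*s^3 + s^2*(75*y + 110) + s*(73*y^2 + 316*y + 194) - 12*y^3 - 61*y^2 - 79*y - 30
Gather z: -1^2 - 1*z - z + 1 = -2*z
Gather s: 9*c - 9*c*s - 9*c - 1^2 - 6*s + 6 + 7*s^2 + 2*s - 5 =7*s^2 + s*(-9*c - 4)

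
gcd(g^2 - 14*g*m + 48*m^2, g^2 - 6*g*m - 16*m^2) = g - 8*m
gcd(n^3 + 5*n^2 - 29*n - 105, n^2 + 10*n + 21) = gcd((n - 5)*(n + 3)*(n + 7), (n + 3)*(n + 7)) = n^2 + 10*n + 21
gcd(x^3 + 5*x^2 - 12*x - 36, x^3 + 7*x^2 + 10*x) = x + 2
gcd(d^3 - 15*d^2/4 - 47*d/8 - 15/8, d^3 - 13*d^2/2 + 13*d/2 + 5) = d^2 - 9*d/2 - 5/2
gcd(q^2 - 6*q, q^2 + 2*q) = q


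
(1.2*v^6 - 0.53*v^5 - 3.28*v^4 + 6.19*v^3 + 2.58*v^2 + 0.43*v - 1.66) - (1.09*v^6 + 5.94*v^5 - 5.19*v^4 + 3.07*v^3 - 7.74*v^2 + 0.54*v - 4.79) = 0.11*v^6 - 6.47*v^5 + 1.91*v^4 + 3.12*v^3 + 10.32*v^2 - 0.11*v + 3.13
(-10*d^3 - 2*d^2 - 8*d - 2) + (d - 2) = -10*d^3 - 2*d^2 - 7*d - 4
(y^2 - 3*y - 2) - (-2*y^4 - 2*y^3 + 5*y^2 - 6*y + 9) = 2*y^4 + 2*y^3 - 4*y^2 + 3*y - 11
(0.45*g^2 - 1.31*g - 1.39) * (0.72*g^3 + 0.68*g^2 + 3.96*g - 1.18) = 0.324*g^5 - 0.6372*g^4 - 0.1096*g^3 - 6.6638*g^2 - 3.9586*g + 1.6402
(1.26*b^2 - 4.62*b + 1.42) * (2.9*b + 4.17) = 3.654*b^3 - 8.1438*b^2 - 15.1474*b + 5.9214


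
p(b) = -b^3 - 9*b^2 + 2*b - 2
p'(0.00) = 2.00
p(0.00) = -2.00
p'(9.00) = -403.00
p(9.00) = -1442.00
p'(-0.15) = 4.63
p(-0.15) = -2.50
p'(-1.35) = 20.83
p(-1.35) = -18.64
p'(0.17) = -1.15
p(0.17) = -1.93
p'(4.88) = -157.28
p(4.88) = -322.78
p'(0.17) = -1.15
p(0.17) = -1.93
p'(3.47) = -96.58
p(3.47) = -145.21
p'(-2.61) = 28.54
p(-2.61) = -50.75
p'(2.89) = -75.08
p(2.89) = -95.53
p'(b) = -3*b^2 - 18*b + 2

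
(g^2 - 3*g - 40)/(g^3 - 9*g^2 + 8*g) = (g + 5)/(g*(g - 1))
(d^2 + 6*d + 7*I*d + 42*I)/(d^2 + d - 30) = (d + 7*I)/(d - 5)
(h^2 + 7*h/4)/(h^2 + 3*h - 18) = h*(4*h + 7)/(4*(h^2 + 3*h - 18))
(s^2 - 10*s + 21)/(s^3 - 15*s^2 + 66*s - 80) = (s^2 - 10*s + 21)/(s^3 - 15*s^2 + 66*s - 80)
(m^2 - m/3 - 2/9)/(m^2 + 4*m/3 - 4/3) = (m + 1/3)/(m + 2)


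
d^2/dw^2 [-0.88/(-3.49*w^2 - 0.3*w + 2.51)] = (-21.436976*w^2 - 1.84272*w + 0.88*(6.98*w + 0.3)*(13.96*w + 0.6) + 15.417424)/(3.49*w^2 + 0.3*w - 2.51)^3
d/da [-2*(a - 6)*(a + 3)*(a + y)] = -6*a^2 - 4*a*y + 12*a + 6*y + 36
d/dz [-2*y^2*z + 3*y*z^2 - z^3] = -2*y^2 + 6*y*z - 3*z^2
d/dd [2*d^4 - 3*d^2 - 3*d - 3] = 8*d^3 - 6*d - 3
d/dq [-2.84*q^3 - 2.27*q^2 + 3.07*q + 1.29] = -8.52*q^2 - 4.54*q + 3.07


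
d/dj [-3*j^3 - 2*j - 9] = -9*j^2 - 2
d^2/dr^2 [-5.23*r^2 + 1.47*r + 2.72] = -10.4600000000000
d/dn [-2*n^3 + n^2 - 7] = 2*n*(1 - 3*n)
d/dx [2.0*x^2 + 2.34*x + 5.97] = 4.0*x + 2.34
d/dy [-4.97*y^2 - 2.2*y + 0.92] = -9.94*y - 2.2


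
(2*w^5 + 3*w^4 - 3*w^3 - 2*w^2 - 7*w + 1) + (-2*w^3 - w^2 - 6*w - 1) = 2*w^5 + 3*w^4 - 5*w^3 - 3*w^2 - 13*w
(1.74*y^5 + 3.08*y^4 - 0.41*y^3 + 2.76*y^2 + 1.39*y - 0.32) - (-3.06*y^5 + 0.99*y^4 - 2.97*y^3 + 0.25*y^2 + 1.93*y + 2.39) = 4.8*y^5 + 2.09*y^4 + 2.56*y^3 + 2.51*y^2 - 0.54*y - 2.71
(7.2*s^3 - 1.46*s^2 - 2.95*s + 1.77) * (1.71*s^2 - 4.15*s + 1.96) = 12.312*s^5 - 32.3766*s^4 + 15.1265*s^3 + 12.4076*s^2 - 13.1275*s + 3.4692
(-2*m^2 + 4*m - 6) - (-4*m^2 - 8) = 2*m^2 + 4*m + 2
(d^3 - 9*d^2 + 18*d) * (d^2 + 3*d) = d^5 - 6*d^4 - 9*d^3 + 54*d^2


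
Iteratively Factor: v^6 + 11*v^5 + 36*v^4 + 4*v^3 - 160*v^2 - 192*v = (v - 2)*(v^5 + 13*v^4 + 62*v^3 + 128*v^2 + 96*v) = (v - 2)*(v + 2)*(v^4 + 11*v^3 + 40*v^2 + 48*v) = (v - 2)*(v + 2)*(v + 3)*(v^3 + 8*v^2 + 16*v) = v*(v - 2)*(v + 2)*(v + 3)*(v^2 + 8*v + 16) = v*(v - 2)*(v + 2)*(v + 3)*(v + 4)*(v + 4)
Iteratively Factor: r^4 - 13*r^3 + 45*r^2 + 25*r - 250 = (r + 2)*(r^3 - 15*r^2 + 75*r - 125) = (r - 5)*(r + 2)*(r^2 - 10*r + 25) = (r - 5)^2*(r + 2)*(r - 5)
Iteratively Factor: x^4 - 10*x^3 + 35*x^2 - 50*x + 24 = (x - 4)*(x^3 - 6*x^2 + 11*x - 6) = (x - 4)*(x - 1)*(x^2 - 5*x + 6) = (x - 4)*(x - 3)*(x - 1)*(x - 2)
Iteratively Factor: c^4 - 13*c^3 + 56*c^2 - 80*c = (c - 4)*(c^3 - 9*c^2 + 20*c) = (c - 4)^2*(c^2 - 5*c) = c*(c - 4)^2*(c - 5)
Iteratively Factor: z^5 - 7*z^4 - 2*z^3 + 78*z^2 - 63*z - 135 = (z + 3)*(z^4 - 10*z^3 + 28*z^2 - 6*z - 45) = (z - 5)*(z + 3)*(z^3 - 5*z^2 + 3*z + 9) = (z - 5)*(z + 1)*(z + 3)*(z^2 - 6*z + 9) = (z - 5)*(z - 3)*(z + 1)*(z + 3)*(z - 3)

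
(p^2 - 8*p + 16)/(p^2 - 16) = (p - 4)/(p + 4)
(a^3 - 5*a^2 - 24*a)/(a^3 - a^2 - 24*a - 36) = a*(a - 8)/(a^2 - 4*a - 12)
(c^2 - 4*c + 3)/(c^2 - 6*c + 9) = (c - 1)/(c - 3)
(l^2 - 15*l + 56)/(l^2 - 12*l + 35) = (l - 8)/(l - 5)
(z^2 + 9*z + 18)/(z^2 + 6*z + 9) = (z + 6)/(z + 3)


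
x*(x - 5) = x^2 - 5*x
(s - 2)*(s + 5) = s^2 + 3*s - 10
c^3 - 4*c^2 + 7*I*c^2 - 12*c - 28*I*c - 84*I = (c - 6)*(c + 2)*(c + 7*I)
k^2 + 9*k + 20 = (k + 4)*(k + 5)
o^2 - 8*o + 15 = (o - 5)*(o - 3)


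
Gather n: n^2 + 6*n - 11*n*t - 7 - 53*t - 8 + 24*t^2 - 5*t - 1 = n^2 + n*(6 - 11*t) + 24*t^2 - 58*t - 16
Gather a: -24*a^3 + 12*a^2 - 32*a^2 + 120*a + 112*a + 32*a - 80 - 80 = -24*a^3 - 20*a^2 + 264*a - 160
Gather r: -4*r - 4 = -4*r - 4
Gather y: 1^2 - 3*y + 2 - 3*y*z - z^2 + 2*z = y*(-3*z - 3) - z^2 + 2*z + 3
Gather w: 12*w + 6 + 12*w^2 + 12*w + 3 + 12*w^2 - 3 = 24*w^2 + 24*w + 6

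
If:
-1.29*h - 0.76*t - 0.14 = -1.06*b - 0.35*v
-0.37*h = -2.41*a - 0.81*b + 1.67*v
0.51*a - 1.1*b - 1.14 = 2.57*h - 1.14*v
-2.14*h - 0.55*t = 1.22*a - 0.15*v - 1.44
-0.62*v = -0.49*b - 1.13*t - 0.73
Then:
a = 0.88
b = 0.05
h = 0.26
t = 0.01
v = 1.23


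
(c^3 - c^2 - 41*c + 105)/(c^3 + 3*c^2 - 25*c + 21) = (c - 5)/(c - 1)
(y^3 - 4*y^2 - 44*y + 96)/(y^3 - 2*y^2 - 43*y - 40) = (y^2 + 4*y - 12)/(y^2 + 6*y + 5)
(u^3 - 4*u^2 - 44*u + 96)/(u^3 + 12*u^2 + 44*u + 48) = (u^2 - 10*u + 16)/(u^2 + 6*u + 8)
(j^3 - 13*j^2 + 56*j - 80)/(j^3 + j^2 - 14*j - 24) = (j^2 - 9*j + 20)/(j^2 + 5*j + 6)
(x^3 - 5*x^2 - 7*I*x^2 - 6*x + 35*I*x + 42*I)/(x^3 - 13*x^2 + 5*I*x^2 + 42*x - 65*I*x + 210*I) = (x^2 + x*(1 - 7*I) - 7*I)/(x^2 + x*(-7 + 5*I) - 35*I)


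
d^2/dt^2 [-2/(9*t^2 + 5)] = 36*(5 - 27*t^2)/(9*t^2 + 5)^3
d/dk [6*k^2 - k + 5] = 12*k - 1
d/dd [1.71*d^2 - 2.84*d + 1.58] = 3.42*d - 2.84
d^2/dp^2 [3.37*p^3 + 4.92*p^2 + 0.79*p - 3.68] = 20.22*p + 9.84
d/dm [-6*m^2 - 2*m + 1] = -12*m - 2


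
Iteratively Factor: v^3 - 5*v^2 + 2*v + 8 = (v - 4)*(v^2 - v - 2) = (v - 4)*(v - 2)*(v + 1)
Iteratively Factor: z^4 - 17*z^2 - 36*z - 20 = (z - 5)*(z^3 + 5*z^2 + 8*z + 4) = (z - 5)*(z + 2)*(z^2 + 3*z + 2) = (z - 5)*(z + 1)*(z + 2)*(z + 2)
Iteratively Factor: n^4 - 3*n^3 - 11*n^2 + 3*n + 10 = (n - 1)*(n^3 - 2*n^2 - 13*n - 10) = (n - 1)*(n + 2)*(n^2 - 4*n - 5) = (n - 1)*(n + 1)*(n + 2)*(n - 5)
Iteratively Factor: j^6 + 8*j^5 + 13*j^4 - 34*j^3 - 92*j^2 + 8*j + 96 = (j + 2)*(j^5 + 6*j^4 + j^3 - 36*j^2 - 20*j + 48) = (j - 1)*(j + 2)*(j^4 + 7*j^3 + 8*j^2 - 28*j - 48) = (j - 1)*(j + 2)^2*(j^3 + 5*j^2 - 2*j - 24) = (j - 1)*(j + 2)^2*(j + 4)*(j^2 + j - 6) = (j - 1)*(j + 2)^2*(j + 3)*(j + 4)*(j - 2)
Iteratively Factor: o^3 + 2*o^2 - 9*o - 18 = (o + 3)*(o^2 - o - 6) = (o + 2)*(o + 3)*(o - 3)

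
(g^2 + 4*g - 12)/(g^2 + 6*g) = (g - 2)/g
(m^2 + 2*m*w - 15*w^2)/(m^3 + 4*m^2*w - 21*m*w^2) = (m + 5*w)/(m*(m + 7*w))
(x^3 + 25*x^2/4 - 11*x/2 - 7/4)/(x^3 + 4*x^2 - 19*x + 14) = (x + 1/4)/(x - 2)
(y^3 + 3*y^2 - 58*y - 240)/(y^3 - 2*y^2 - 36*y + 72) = (y^2 - 3*y - 40)/(y^2 - 8*y + 12)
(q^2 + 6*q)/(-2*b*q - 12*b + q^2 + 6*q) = q/(-2*b + q)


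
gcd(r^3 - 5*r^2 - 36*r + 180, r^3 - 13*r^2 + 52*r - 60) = r^2 - 11*r + 30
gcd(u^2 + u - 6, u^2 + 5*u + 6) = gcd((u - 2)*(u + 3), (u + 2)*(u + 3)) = u + 3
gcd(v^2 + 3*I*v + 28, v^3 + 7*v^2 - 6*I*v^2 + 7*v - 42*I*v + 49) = 1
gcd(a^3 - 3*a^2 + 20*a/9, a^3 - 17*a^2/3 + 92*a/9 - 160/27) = a^2 - 3*a + 20/9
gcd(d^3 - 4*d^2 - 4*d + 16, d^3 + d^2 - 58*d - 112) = d + 2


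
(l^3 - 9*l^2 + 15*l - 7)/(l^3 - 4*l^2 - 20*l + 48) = (l^3 - 9*l^2 + 15*l - 7)/(l^3 - 4*l^2 - 20*l + 48)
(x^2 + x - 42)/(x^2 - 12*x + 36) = (x + 7)/(x - 6)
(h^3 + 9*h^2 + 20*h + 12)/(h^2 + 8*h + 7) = (h^2 + 8*h + 12)/(h + 7)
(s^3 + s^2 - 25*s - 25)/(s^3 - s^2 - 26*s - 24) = (s^2 - 25)/(s^2 - 2*s - 24)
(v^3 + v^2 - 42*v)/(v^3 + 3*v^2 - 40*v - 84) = v/(v + 2)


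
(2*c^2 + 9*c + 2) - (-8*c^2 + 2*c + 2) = 10*c^2 + 7*c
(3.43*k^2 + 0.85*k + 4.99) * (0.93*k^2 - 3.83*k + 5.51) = 3.1899*k^4 - 12.3464*k^3 + 20.2845*k^2 - 14.4282*k + 27.4949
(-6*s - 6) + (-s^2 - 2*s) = -s^2 - 8*s - 6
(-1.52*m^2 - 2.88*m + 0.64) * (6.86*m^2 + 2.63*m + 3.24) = -10.4272*m^4 - 23.7544*m^3 - 8.1088*m^2 - 7.648*m + 2.0736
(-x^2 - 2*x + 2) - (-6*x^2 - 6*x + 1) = 5*x^2 + 4*x + 1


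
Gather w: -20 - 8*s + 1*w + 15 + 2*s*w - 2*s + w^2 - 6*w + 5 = -10*s + w^2 + w*(2*s - 5)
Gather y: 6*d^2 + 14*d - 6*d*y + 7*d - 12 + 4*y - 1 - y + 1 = 6*d^2 + 21*d + y*(3 - 6*d) - 12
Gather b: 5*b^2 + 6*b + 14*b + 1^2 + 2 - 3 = 5*b^2 + 20*b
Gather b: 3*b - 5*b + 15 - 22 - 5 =-2*b - 12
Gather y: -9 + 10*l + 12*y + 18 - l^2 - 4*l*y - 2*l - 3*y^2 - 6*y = -l^2 + 8*l - 3*y^2 + y*(6 - 4*l) + 9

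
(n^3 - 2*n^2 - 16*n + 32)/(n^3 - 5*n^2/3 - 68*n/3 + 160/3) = 3*(n^2 + 2*n - 8)/(3*n^2 + 7*n - 40)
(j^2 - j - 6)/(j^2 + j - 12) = (j + 2)/(j + 4)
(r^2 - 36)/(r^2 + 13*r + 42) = (r - 6)/(r + 7)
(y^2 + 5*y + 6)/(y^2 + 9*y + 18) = (y + 2)/(y + 6)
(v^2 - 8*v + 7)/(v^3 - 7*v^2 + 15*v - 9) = (v - 7)/(v^2 - 6*v + 9)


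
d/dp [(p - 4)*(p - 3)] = 2*p - 7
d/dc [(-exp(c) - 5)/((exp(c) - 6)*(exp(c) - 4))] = (exp(2*c) + 10*exp(c) - 74)*exp(c)/(exp(4*c) - 20*exp(3*c) + 148*exp(2*c) - 480*exp(c) + 576)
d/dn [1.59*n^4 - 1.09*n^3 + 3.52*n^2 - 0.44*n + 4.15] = 6.36*n^3 - 3.27*n^2 + 7.04*n - 0.44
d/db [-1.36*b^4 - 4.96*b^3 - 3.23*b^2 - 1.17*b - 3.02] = -5.44*b^3 - 14.88*b^2 - 6.46*b - 1.17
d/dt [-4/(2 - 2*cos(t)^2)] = 4*cos(t)/sin(t)^3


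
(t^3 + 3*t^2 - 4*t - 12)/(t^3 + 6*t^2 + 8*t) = (t^2 + t - 6)/(t*(t + 4))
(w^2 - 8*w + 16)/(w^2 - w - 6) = (-w^2 + 8*w - 16)/(-w^2 + w + 6)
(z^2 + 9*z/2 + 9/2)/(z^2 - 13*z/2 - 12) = (z + 3)/(z - 8)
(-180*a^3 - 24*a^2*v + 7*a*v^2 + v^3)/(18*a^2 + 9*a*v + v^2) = (-30*a^2 + a*v + v^2)/(3*a + v)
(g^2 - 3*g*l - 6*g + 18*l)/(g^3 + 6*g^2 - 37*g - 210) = (g - 3*l)/(g^2 + 12*g + 35)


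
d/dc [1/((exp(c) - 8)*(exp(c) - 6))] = 2*(7 - exp(c))*exp(c)/(exp(4*c) - 28*exp(3*c) + 292*exp(2*c) - 1344*exp(c) + 2304)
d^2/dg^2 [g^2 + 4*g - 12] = 2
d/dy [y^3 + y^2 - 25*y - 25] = 3*y^2 + 2*y - 25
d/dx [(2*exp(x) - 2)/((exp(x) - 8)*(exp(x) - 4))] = 2*(-exp(2*x) + 2*exp(x) + 20)*exp(x)/(exp(4*x) - 24*exp(3*x) + 208*exp(2*x) - 768*exp(x) + 1024)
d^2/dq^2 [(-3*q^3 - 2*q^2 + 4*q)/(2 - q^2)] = 4*(q^3 + 6*q^2 + 6*q + 4)/(q^6 - 6*q^4 + 12*q^2 - 8)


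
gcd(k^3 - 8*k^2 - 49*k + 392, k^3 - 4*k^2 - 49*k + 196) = k^2 - 49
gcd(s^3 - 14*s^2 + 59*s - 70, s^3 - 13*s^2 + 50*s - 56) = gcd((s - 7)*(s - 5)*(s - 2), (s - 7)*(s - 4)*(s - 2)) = s^2 - 9*s + 14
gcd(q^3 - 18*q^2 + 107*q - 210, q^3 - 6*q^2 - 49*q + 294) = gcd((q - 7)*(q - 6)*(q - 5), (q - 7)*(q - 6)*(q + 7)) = q^2 - 13*q + 42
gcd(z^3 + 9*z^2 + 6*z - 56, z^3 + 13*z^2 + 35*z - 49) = z + 7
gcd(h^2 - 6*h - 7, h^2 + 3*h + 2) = h + 1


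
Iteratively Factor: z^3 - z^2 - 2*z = (z)*(z^2 - z - 2) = z*(z + 1)*(z - 2)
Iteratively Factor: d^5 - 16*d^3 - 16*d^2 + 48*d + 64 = (d + 2)*(d^4 - 2*d^3 - 12*d^2 + 8*d + 32) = (d - 4)*(d + 2)*(d^3 + 2*d^2 - 4*d - 8) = (d - 4)*(d + 2)^2*(d^2 - 4) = (d - 4)*(d + 2)^3*(d - 2)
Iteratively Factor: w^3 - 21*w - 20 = (w + 4)*(w^2 - 4*w - 5) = (w - 5)*(w + 4)*(w + 1)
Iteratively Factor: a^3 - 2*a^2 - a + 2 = (a + 1)*(a^2 - 3*a + 2) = (a - 2)*(a + 1)*(a - 1)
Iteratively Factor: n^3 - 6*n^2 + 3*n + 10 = (n + 1)*(n^2 - 7*n + 10) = (n - 2)*(n + 1)*(n - 5)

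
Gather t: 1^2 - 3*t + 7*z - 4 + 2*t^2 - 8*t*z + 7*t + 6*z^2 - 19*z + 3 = 2*t^2 + t*(4 - 8*z) + 6*z^2 - 12*z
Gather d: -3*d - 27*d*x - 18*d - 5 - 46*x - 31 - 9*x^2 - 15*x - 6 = d*(-27*x - 21) - 9*x^2 - 61*x - 42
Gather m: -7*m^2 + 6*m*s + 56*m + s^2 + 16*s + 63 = -7*m^2 + m*(6*s + 56) + s^2 + 16*s + 63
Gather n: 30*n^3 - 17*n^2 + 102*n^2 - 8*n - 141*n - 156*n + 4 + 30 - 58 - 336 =30*n^3 + 85*n^2 - 305*n - 360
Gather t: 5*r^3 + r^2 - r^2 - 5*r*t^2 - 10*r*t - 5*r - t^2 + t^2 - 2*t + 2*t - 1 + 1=5*r^3 - 5*r*t^2 - 10*r*t - 5*r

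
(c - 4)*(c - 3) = c^2 - 7*c + 12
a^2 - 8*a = a*(a - 8)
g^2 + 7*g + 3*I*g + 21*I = (g + 7)*(g + 3*I)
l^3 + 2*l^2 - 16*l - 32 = (l - 4)*(l + 2)*(l + 4)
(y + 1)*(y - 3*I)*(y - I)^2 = y^4 + y^3 - 5*I*y^3 - 7*y^2 - 5*I*y^2 - 7*y + 3*I*y + 3*I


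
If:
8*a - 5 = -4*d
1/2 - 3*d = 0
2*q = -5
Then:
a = 13/24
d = 1/6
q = -5/2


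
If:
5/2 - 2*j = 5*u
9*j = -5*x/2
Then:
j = -5*x/18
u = x/9 + 1/2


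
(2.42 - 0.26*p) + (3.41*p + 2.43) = 3.15*p + 4.85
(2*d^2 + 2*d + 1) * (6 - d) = -2*d^3 + 10*d^2 + 11*d + 6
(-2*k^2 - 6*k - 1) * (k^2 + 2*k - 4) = -2*k^4 - 10*k^3 - 5*k^2 + 22*k + 4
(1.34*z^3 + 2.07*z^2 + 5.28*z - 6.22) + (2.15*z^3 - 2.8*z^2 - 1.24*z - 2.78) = 3.49*z^3 - 0.73*z^2 + 4.04*z - 9.0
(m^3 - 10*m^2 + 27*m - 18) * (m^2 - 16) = m^5 - 10*m^4 + 11*m^3 + 142*m^2 - 432*m + 288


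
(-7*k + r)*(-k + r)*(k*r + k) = 7*k^3*r + 7*k^3 - 8*k^2*r^2 - 8*k^2*r + k*r^3 + k*r^2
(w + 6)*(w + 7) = w^2 + 13*w + 42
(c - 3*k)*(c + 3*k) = c^2 - 9*k^2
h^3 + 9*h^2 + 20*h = h*(h + 4)*(h + 5)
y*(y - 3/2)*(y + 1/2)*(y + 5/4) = y^4 + y^3/4 - 2*y^2 - 15*y/16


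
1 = 1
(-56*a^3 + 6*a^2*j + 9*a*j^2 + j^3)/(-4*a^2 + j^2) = (28*a^2 + 11*a*j + j^2)/(2*a + j)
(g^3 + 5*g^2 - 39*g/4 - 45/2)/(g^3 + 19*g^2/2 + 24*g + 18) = (g - 5/2)/(g + 2)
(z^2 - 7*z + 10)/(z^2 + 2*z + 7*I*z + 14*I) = (z^2 - 7*z + 10)/(z^2 + z*(2 + 7*I) + 14*I)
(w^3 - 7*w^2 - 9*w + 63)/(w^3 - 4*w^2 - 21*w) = (w - 3)/w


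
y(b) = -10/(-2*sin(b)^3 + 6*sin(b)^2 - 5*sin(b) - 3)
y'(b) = -10*(6*sin(b)^2*cos(b) - 12*sin(b)*cos(b) + 5*cos(b))/(-2*sin(b)^3 + 6*sin(b)^2 - 5*sin(b) - 3)^2 = 40*(-6*sin(b)^2 + 12*sin(b) - 5)*cos(b)/(-13*sin(b) + sin(3*b) - 6*cos(2*b))^2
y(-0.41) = -136.89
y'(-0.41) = -18451.17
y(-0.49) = -11.23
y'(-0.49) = -133.25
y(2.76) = 2.42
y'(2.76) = 0.74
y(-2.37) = -2.45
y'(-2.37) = 7.01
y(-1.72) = -1.03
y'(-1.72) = 0.36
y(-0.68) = -3.32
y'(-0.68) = -12.77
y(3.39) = 7.26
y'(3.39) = 42.42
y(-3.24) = 2.91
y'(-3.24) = 3.27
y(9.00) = 2.39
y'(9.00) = 0.56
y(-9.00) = -45.53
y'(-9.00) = 2070.98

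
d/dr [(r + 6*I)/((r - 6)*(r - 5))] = (-r^2 - 12*I*r + 30 + 66*I)/(r^4 - 22*r^3 + 181*r^2 - 660*r + 900)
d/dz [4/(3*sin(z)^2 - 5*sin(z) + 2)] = 4*(5 - 6*sin(z))*cos(z)/(3*sin(z)^2 - 5*sin(z) + 2)^2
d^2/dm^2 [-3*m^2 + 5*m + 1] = -6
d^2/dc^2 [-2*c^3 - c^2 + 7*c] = -12*c - 2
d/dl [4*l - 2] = 4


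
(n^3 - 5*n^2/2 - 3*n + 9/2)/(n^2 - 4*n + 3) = n + 3/2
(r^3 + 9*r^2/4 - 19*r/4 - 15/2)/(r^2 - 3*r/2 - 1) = (4*r^2 + 17*r + 15)/(2*(2*r + 1))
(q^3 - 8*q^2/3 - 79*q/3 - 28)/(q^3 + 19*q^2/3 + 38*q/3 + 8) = (q - 7)/(q + 2)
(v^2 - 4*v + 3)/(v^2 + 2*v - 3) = (v - 3)/(v + 3)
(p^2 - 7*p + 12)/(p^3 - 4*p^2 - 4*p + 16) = (p - 3)/(p^2 - 4)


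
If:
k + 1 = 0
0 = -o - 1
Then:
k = -1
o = -1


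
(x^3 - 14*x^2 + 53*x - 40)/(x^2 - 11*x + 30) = (x^2 - 9*x + 8)/(x - 6)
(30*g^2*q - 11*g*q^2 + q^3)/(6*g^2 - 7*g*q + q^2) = q*(-5*g + q)/(-g + q)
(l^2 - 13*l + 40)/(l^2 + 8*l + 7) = (l^2 - 13*l + 40)/(l^2 + 8*l + 7)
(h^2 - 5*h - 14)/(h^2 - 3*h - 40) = (-h^2 + 5*h + 14)/(-h^2 + 3*h + 40)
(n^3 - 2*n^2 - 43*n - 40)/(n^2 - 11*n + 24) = (n^2 + 6*n + 5)/(n - 3)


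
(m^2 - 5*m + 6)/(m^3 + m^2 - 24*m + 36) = 1/(m + 6)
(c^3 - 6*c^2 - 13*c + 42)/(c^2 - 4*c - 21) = c - 2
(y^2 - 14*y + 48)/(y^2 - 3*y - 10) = (-y^2 + 14*y - 48)/(-y^2 + 3*y + 10)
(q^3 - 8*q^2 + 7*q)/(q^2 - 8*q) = (q^2 - 8*q + 7)/(q - 8)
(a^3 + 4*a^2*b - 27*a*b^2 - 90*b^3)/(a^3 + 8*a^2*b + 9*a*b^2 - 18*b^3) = (a - 5*b)/(a - b)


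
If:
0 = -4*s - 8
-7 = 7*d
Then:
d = -1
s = -2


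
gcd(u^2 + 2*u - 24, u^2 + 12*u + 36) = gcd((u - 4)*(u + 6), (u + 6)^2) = u + 6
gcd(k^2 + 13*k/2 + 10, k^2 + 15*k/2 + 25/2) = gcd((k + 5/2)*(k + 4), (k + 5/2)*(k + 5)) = k + 5/2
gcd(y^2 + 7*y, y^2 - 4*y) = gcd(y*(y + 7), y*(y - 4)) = y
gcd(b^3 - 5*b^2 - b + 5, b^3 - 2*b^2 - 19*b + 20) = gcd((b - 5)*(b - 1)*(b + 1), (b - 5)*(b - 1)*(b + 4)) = b^2 - 6*b + 5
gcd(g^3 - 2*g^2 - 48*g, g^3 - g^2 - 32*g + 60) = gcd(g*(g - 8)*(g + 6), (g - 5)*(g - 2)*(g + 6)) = g + 6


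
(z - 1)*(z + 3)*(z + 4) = z^3 + 6*z^2 + 5*z - 12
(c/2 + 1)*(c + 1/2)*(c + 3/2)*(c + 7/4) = c^4/2 + 23*c^3/8 + 47*c^2/8 + 157*c/32 + 21/16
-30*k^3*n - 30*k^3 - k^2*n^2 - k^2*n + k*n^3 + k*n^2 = (-6*k + n)*(5*k + n)*(k*n + k)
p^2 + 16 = (p - 4*I)*(p + 4*I)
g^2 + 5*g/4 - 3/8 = (g - 1/4)*(g + 3/2)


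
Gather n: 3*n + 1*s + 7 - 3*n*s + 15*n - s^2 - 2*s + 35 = n*(18 - 3*s) - s^2 - s + 42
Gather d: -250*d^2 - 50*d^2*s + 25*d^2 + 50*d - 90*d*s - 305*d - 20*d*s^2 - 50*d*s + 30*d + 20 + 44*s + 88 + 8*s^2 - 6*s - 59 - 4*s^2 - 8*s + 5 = d^2*(-50*s - 225) + d*(-20*s^2 - 140*s - 225) + 4*s^2 + 30*s + 54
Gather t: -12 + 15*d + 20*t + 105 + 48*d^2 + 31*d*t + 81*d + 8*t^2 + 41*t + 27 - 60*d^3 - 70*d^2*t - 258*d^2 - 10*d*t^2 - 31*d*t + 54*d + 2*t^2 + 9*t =-60*d^3 - 210*d^2 + 150*d + t^2*(10 - 10*d) + t*(70 - 70*d^2) + 120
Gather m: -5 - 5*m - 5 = -5*m - 10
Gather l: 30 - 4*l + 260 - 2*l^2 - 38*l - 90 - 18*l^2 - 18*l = -20*l^2 - 60*l + 200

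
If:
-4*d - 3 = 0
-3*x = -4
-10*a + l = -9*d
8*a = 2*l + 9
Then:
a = -15/8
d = -3/4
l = -12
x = 4/3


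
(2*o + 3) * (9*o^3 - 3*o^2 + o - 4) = 18*o^4 + 21*o^3 - 7*o^2 - 5*o - 12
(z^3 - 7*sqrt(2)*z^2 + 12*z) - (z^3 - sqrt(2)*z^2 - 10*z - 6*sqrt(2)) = -6*sqrt(2)*z^2 + 22*z + 6*sqrt(2)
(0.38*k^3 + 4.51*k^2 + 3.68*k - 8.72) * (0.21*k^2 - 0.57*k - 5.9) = 0.0798*k^5 + 0.7305*k^4 - 4.0399*k^3 - 30.5378*k^2 - 16.7416*k + 51.448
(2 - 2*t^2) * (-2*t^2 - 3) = 4*t^4 + 2*t^2 - 6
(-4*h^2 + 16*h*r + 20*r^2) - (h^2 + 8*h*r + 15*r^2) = -5*h^2 + 8*h*r + 5*r^2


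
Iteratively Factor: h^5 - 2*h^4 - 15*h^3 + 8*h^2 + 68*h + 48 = (h + 1)*(h^4 - 3*h^3 - 12*h^2 + 20*h + 48) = (h + 1)*(h + 2)*(h^3 - 5*h^2 - 2*h + 24) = (h + 1)*(h + 2)^2*(h^2 - 7*h + 12) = (h - 4)*(h + 1)*(h + 2)^2*(h - 3)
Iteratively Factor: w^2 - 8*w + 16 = (w - 4)*(w - 4)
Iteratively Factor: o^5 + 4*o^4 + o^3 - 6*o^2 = (o)*(o^4 + 4*o^3 + o^2 - 6*o) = o*(o + 3)*(o^3 + o^2 - 2*o) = o*(o - 1)*(o + 3)*(o^2 + 2*o) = o*(o - 1)*(o + 2)*(o + 3)*(o)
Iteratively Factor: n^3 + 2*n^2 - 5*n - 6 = (n + 3)*(n^2 - n - 2) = (n + 1)*(n + 3)*(n - 2)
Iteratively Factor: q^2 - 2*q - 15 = (q - 5)*(q + 3)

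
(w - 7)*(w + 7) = w^2 - 49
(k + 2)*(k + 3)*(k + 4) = k^3 + 9*k^2 + 26*k + 24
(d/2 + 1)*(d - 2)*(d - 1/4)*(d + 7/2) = d^4/2 + 13*d^3/8 - 39*d^2/16 - 13*d/2 + 7/4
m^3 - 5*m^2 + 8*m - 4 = (m - 2)^2*(m - 1)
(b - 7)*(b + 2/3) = b^2 - 19*b/3 - 14/3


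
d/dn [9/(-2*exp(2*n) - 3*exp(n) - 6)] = (36*exp(n) + 27)*exp(n)/(2*exp(2*n) + 3*exp(n) + 6)^2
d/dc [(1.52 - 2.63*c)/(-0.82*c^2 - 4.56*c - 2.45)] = (-2.1566*c^2 + 2.4928*c + 13.3747)/(0.6724*c^4 + 7.4784*c^3 + 24.8116*c^2 + 22.344*c + 6.0025)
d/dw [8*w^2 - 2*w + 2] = 16*w - 2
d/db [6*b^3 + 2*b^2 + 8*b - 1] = 18*b^2 + 4*b + 8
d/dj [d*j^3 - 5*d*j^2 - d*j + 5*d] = d*(3*j^2 - 10*j - 1)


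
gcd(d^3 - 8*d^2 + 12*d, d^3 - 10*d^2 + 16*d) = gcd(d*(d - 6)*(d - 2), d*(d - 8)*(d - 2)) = d^2 - 2*d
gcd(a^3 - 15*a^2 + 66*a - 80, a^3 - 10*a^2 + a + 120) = a^2 - 13*a + 40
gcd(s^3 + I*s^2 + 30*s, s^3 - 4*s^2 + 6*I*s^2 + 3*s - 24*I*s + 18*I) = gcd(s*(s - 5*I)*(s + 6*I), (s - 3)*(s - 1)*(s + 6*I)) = s + 6*I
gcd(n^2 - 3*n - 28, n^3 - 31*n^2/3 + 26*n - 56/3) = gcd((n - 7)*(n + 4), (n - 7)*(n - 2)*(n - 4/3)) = n - 7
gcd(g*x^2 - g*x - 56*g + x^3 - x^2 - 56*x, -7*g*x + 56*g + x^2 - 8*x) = x - 8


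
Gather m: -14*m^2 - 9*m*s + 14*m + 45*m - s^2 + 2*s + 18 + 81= -14*m^2 + m*(59 - 9*s) - s^2 + 2*s + 99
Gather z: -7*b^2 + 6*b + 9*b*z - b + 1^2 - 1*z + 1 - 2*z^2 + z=-7*b^2 + 9*b*z + 5*b - 2*z^2 + 2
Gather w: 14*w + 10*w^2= 10*w^2 + 14*w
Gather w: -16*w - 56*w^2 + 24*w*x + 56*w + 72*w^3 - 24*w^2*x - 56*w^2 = 72*w^3 + w^2*(-24*x - 112) + w*(24*x + 40)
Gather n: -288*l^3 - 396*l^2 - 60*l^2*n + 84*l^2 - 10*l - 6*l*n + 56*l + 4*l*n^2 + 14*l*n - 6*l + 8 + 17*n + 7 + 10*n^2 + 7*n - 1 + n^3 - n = -288*l^3 - 312*l^2 + 40*l + n^3 + n^2*(4*l + 10) + n*(-60*l^2 + 8*l + 23) + 14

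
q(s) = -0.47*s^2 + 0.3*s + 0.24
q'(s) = 0.3 - 0.94*s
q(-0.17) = 0.18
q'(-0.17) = 0.46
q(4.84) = -9.32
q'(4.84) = -4.25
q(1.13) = -0.02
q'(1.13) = -0.76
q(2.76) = -2.51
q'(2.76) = -2.29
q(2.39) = -1.73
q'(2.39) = -1.95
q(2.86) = -2.75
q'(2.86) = -2.39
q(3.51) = -4.50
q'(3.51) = -3.00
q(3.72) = -5.15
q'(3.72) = -3.20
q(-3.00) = -4.89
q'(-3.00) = 3.12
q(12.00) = -63.84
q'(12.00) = -10.98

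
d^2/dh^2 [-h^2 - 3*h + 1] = -2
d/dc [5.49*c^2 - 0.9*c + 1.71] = 10.98*c - 0.9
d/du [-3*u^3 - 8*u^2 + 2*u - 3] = -9*u^2 - 16*u + 2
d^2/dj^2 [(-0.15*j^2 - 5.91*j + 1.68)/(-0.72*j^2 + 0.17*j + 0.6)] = (-1.11022302462516e-16*j^4 + 6.164208*j^3 - 4.836672*j^2 + 16.552512*j - 2.646264)/(0.373248*j^6 - 0.264384*j^5 - 0.870696*j^4 + 0.435727*j^3 + 0.72558*j^2 - 0.1836*j - 0.216)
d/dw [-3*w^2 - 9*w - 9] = -6*w - 9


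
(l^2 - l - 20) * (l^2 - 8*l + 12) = l^4 - 9*l^3 + 148*l - 240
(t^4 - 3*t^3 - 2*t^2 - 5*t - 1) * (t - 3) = t^5 - 6*t^4 + 7*t^3 + t^2 + 14*t + 3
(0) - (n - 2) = 2 - n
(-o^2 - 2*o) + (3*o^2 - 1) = 2*o^2 - 2*o - 1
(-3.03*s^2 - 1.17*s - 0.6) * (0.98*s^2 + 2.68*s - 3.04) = -2.9694*s^4 - 9.267*s^3 + 5.4876*s^2 + 1.9488*s + 1.824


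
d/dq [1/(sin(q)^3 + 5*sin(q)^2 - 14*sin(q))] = (-3*cos(q) - 10/tan(q) + 14*cos(q)/sin(q)^2)/((sin(q) - 2)^2*(sin(q) + 7)^2)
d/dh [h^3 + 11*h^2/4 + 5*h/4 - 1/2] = 3*h^2 + 11*h/2 + 5/4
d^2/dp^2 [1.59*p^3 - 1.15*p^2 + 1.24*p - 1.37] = 9.54*p - 2.3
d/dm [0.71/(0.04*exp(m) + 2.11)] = -0.0284*exp(m)/(0.04*exp(m) + 2.11)^2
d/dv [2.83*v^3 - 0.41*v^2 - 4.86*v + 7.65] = 8.49*v^2 - 0.82*v - 4.86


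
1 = 1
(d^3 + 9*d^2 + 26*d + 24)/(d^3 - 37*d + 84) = (d^3 + 9*d^2 + 26*d + 24)/(d^3 - 37*d + 84)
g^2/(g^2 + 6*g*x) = g/(g + 6*x)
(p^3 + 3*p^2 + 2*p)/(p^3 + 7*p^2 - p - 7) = p*(p + 2)/(p^2 + 6*p - 7)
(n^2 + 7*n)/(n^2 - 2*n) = (n + 7)/(n - 2)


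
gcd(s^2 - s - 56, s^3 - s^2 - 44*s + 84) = s + 7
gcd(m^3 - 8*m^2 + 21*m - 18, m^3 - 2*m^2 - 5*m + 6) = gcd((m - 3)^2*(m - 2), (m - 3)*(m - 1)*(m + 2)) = m - 3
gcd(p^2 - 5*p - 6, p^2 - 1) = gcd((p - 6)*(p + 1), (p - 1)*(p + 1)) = p + 1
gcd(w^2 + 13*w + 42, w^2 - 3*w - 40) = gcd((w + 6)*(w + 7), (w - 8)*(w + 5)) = 1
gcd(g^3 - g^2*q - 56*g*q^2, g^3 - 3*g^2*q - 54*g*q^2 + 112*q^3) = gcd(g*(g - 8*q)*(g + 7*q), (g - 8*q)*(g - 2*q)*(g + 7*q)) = -g^2 + g*q + 56*q^2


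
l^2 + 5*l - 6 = (l - 1)*(l + 6)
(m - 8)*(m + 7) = m^2 - m - 56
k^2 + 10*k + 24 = (k + 4)*(k + 6)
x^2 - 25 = (x - 5)*(x + 5)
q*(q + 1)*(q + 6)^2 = q^4 + 13*q^3 + 48*q^2 + 36*q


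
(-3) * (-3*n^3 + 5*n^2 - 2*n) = 9*n^3 - 15*n^2 + 6*n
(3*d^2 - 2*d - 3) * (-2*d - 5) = -6*d^3 - 11*d^2 + 16*d + 15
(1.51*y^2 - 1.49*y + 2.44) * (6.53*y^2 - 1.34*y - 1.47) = 9.8603*y^4 - 11.7531*y^3 + 15.7101*y^2 - 1.0793*y - 3.5868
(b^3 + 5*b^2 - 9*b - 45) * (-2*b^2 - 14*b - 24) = -2*b^5 - 24*b^4 - 76*b^3 + 96*b^2 + 846*b + 1080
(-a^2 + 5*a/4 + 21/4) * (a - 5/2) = -a^3 + 15*a^2/4 + 17*a/8 - 105/8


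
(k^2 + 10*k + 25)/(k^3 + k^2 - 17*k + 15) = (k + 5)/(k^2 - 4*k + 3)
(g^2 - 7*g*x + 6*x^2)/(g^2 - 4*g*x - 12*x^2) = (g - x)/(g + 2*x)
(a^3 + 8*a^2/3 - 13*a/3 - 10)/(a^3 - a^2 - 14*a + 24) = (a^2 + 14*a/3 + 5)/(a^2 + a - 12)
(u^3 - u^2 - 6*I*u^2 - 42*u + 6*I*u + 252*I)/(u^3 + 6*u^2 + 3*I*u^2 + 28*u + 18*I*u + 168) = (u^2 - u*(7 + 6*I) + 42*I)/(u^2 + 3*I*u + 28)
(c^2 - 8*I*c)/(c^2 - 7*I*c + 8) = c/(c + I)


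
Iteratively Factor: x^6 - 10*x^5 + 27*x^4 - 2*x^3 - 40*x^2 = (x + 1)*(x^5 - 11*x^4 + 38*x^3 - 40*x^2) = x*(x + 1)*(x^4 - 11*x^3 + 38*x^2 - 40*x) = x*(x - 4)*(x + 1)*(x^3 - 7*x^2 + 10*x) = x*(x - 4)*(x - 2)*(x + 1)*(x^2 - 5*x) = x^2*(x - 4)*(x - 2)*(x + 1)*(x - 5)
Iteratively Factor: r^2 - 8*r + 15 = (r - 3)*(r - 5)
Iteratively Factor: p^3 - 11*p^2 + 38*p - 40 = (p - 4)*(p^2 - 7*p + 10) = (p - 5)*(p - 4)*(p - 2)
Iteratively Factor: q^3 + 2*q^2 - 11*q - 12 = (q + 4)*(q^2 - 2*q - 3) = (q - 3)*(q + 4)*(q + 1)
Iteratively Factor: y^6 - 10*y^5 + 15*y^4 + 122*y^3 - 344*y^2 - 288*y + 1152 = (y - 4)*(y^5 - 6*y^4 - 9*y^3 + 86*y^2 - 288) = (y - 4)^2*(y^4 - 2*y^3 - 17*y^2 + 18*y + 72) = (y - 4)^2*(y + 2)*(y^3 - 4*y^2 - 9*y + 36) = (y - 4)^3*(y + 2)*(y^2 - 9) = (y - 4)^3*(y - 3)*(y + 2)*(y + 3)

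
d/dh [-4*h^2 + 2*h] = 2 - 8*h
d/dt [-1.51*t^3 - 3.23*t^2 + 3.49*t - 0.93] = -4.53*t^2 - 6.46*t + 3.49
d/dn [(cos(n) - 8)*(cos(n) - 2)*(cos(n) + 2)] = (-3*cos(n)^2 + 16*cos(n) + 4)*sin(n)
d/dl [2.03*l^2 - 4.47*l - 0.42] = 4.06*l - 4.47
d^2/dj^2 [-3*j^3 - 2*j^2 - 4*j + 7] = -18*j - 4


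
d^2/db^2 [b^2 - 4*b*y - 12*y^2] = 2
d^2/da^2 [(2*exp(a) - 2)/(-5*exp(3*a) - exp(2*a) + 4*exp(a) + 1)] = (-200*exp(6*a) + 420*exp(5*a) - 52*exp(4*a) - 210*exp(3*a) + 54*exp(2*a) + 48*exp(a) - 10)*exp(a)/(125*exp(9*a) + 75*exp(8*a) - 285*exp(7*a) - 194*exp(6*a) + 198*exp(5*a) + 165*exp(4*a) - 25*exp(3*a) - 45*exp(2*a) - 12*exp(a) - 1)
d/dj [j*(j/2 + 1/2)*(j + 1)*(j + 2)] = 2*j^3 + 6*j^2 + 5*j + 1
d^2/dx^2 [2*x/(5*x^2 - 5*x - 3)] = 20*(-5*x*(2*x - 1)^2 + (1 - 3*x)*(-5*x^2 + 5*x + 3))/(-5*x^2 + 5*x + 3)^3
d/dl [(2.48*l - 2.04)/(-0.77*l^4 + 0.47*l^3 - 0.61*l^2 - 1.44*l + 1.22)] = (5.7288*l^4 - 8.6144*l^3 + 4.3892*l^2 - 2.4888*l + 0.088)/(0.5929*l^8 - 0.7238*l^7 + 1.1603*l^6 + 1.6442*l^5 - 2.8603*l^4 + 2.9036*l^3 + 0.5852*l^2 - 3.5136*l + 1.4884)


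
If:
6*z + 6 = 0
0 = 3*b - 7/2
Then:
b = 7/6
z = -1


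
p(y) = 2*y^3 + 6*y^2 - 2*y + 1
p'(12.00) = 1006.00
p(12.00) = 4297.00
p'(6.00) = 286.00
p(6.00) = 637.00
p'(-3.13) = 19.22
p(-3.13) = 4.71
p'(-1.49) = -6.56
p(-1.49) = 10.68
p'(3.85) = 133.14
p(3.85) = 196.37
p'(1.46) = 28.31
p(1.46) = 17.09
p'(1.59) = 32.25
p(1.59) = 21.03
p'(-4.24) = 54.99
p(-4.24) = -35.10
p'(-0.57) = -6.89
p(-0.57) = 3.72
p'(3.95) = 139.02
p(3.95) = 209.97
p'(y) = 6*y^2 + 12*y - 2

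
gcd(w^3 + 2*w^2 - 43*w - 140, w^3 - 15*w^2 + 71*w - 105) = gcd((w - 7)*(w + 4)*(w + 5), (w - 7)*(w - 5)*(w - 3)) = w - 7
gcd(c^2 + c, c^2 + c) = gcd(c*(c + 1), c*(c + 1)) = c^2 + c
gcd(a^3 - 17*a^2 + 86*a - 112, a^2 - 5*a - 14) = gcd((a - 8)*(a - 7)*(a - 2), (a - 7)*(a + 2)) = a - 7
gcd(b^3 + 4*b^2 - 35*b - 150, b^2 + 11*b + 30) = b + 5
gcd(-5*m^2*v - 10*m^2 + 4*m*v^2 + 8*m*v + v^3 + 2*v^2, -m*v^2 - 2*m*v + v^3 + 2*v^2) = -m*v - 2*m + v^2 + 2*v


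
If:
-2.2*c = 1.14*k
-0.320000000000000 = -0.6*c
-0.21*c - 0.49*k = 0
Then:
No Solution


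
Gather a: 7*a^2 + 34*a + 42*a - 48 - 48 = 7*a^2 + 76*a - 96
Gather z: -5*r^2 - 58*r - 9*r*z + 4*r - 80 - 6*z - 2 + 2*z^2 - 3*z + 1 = -5*r^2 - 54*r + 2*z^2 + z*(-9*r - 9) - 81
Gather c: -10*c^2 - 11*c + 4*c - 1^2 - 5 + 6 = -10*c^2 - 7*c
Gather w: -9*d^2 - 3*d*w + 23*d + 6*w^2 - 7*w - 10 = -9*d^2 + 23*d + 6*w^2 + w*(-3*d - 7) - 10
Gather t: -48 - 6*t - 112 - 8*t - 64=-14*t - 224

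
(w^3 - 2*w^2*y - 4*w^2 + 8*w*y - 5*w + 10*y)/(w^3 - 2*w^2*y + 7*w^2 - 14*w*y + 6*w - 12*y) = (w - 5)/(w + 6)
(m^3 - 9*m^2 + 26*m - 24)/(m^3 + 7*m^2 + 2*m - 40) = (m^2 - 7*m + 12)/(m^2 + 9*m + 20)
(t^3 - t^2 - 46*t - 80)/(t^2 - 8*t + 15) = (t^3 - t^2 - 46*t - 80)/(t^2 - 8*t + 15)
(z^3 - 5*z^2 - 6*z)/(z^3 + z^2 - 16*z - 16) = z*(z - 6)/(z^2 - 16)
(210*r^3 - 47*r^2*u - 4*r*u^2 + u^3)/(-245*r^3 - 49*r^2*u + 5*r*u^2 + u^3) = (-30*r^2 + 11*r*u - u^2)/(35*r^2 + 2*r*u - u^2)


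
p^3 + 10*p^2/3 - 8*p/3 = p*(p - 2/3)*(p + 4)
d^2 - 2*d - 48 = (d - 8)*(d + 6)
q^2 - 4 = (q - 2)*(q + 2)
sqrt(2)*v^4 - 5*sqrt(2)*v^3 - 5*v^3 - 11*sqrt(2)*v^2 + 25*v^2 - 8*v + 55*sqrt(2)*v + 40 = (v - 5)*(v - 4*sqrt(2))*(v + sqrt(2))*(sqrt(2)*v + 1)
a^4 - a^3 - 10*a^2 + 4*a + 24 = (a - 3)*(a - 2)*(a + 2)^2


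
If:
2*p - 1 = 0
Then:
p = 1/2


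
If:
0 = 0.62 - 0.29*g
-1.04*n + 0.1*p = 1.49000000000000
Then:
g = 2.14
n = 0.0961538461538462*p - 1.43269230769231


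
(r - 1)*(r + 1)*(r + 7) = r^3 + 7*r^2 - r - 7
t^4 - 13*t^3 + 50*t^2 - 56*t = t*(t - 7)*(t - 4)*(t - 2)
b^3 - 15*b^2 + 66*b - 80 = (b - 8)*(b - 5)*(b - 2)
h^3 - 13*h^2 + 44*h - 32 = (h - 8)*(h - 4)*(h - 1)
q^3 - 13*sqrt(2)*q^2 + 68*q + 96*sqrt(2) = (q - 8*sqrt(2))*(q - 6*sqrt(2))*(q + sqrt(2))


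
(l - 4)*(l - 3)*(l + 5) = l^3 - 2*l^2 - 23*l + 60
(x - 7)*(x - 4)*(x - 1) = x^3 - 12*x^2 + 39*x - 28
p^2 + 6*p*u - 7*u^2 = (p - u)*(p + 7*u)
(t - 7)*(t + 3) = t^2 - 4*t - 21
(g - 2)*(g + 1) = g^2 - g - 2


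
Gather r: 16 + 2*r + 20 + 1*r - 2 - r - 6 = 2*r + 28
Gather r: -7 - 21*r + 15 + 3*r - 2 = 6 - 18*r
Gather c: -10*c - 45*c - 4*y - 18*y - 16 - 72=-55*c - 22*y - 88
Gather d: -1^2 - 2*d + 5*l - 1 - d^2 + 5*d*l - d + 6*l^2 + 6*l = -d^2 + d*(5*l - 3) + 6*l^2 + 11*l - 2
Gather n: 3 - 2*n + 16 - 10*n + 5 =24 - 12*n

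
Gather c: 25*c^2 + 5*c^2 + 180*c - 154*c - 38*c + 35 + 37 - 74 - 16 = 30*c^2 - 12*c - 18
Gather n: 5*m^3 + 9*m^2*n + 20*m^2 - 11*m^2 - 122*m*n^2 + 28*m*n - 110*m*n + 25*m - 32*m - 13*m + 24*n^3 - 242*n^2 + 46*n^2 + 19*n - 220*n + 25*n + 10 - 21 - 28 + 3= 5*m^3 + 9*m^2 - 20*m + 24*n^3 + n^2*(-122*m - 196) + n*(9*m^2 - 82*m - 176) - 36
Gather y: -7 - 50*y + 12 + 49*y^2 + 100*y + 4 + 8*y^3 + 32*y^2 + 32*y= 8*y^3 + 81*y^2 + 82*y + 9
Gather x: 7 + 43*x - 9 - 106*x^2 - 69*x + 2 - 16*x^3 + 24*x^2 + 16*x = -16*x^3 - 82*x^2 - 10*x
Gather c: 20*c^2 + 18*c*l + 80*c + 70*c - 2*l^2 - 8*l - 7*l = 20*c^2 + c*(18*l + 150) - 2*l^2 - 15*l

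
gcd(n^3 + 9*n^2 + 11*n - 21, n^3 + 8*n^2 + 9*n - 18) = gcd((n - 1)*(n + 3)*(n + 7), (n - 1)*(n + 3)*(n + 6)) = n^2 + 2*n - 3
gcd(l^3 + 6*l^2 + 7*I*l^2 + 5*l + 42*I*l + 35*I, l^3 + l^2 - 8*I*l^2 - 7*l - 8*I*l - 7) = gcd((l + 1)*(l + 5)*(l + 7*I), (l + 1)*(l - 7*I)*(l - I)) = l + 1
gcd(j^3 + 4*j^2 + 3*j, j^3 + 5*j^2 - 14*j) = j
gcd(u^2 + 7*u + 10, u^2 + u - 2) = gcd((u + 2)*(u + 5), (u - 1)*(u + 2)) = u + 2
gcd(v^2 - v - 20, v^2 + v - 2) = 1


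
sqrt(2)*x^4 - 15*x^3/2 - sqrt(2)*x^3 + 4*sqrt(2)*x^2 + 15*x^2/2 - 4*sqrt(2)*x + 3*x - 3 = (x - 1)*(x - 3*sqrt(2))*(x - sqrt(2))*(sqrt(2)*x + 1/2)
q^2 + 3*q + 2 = (q + 1)*(q + 2)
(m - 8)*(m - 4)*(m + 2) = m^3 - 10*m^2 + 8*m + 64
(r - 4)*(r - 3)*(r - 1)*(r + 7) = r^4 - r^3 - 37*r^2 + 121*r - 84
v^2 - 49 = (v - 7)*(v + 7)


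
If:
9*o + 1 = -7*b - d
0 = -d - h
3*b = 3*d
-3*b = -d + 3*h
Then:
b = 0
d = 0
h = 0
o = -1/9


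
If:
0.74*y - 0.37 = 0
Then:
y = 0.50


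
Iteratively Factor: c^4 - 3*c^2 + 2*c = (c + 2)*(c^3 - 2*c^2 + c) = (c - 1)*(c + 2)*(c^2 - c) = c*(c - 1)*(c + 2)*(c - 1)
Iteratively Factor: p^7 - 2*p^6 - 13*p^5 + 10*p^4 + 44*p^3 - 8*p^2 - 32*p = (p - 2)*(p^6 - 13*p^4 - 16*p^3 + 12*p^2 + 16*p) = p*(p - 2)*(p^5 - 13*p^3 - 16*p^2 + 12*p + 16) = p*(p - 2)*(p - 1)*(p^4 + p^3 - 12*p^2 - 28*p - 16) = p*(p - 2)*(p - 1)*(p + 2)*(p^3 - p^2 - 10*p - 8) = p*(p - 2)*(p - 1)*(p + 1)*(p + 2)*(p^2 - 2*p - 8) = p*(p - 2)*(p - 1)*(p + 1)*(p + 2)^2*(p - 4)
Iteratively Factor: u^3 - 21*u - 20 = (u + 4)*(u^2 - 4*u - 5) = (u + 1)*(u + 4)*(u - 5)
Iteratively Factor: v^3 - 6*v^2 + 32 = (v + 2)*(v^2 - 8*v + 16) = (v - 4)*(v + 2)*(v - 4)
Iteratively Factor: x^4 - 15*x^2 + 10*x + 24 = (x + 4)*(x^3 - 4*x^2 + x + 6) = (x - 3)*(x + 4)*(x^2 - x - 2) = (x - 3)*(x + 1)*(x + 4)*(x - 2)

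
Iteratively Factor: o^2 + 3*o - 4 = (o - 1)*(o + 4)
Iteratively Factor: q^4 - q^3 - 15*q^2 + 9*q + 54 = (q + 2)*(q^3 - 3*q^2 - 9*q + 27) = (q - 3)*(q + 2)*(q^2 - 9) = (q - 3)^2*(q + 2)*(q + 3)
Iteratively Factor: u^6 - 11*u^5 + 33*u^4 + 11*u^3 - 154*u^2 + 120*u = (u - 4)*(u^5 - 7*u^4 + 5*u^3 + 31*u^2 - 30*u) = (u - 4)*(u + 2)*(u^4 - 9*u^3 + 23*u^2 - 15*u) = u*(u - 4)*(u + 2)*(u^3 - 9*u^2 + 23*u - 15) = u*(u - 4)*(u - 1)*(u + 2)*(u^2 - 8*u + 15) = u*(u - 4)*(u - 3)*(u - 1)*(u + 2)*(u - 5)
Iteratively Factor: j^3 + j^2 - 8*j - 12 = (j + 2)*(j^2 - j - 6) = (j - 3)*(j + 2)*(j + 2)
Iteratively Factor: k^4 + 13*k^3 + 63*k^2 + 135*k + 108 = (k + 3)*(k^3 + 10*k^2 + 33*k + 36) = (k + 3)*(k + 4)*(k^2 + 6*k + 9) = (k + 3)^2*(k + 4)*(k + 3)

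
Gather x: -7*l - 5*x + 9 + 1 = -7*l - 5*x + 10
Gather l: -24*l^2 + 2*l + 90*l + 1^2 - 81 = -24*l^2 + 92*l - 80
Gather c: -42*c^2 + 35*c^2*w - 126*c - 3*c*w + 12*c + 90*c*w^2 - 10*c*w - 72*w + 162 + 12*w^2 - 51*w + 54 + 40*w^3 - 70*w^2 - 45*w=c^2*(35*w - 42) + c*(90*w^2 - 13*w - 114) + 40*w^3 - 58*w^2 - 168*w + 216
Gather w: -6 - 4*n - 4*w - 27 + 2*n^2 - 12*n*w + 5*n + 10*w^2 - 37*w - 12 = 2*n^2 + n + 10*w^2 + w*(-12*n - 41) - 45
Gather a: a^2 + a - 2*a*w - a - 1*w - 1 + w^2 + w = a^2 - 2*a*w + w^2 - 1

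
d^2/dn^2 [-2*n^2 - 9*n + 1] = -4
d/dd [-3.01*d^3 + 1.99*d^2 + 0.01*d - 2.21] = -9.03*d^2 + 3.98*d + 0.01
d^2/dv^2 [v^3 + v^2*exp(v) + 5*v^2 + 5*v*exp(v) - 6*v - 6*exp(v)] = v^2*exp(v) + 9*v*exp(v) + 6*v + 6*exp(v) + 10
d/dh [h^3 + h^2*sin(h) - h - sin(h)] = h^2*cos(h) + 3*h^2 + 2*h*sin(h) - cos(h) - 1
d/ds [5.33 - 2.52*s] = -2.52000000000000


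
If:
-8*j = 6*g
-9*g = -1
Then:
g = 1/9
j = -1/12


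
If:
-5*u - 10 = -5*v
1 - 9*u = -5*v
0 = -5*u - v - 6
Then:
No Solution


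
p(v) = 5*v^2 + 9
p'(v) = 10*v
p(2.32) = 35.91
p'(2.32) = 23.20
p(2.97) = 53.10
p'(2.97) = 29.70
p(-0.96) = 13.61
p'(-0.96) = -9.60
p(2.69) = 45.18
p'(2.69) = 26.90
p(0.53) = 10.40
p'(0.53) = 5.30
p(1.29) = 17.32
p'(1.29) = 12.90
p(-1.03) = 14.30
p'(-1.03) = -10.30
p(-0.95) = 13.51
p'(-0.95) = -9.50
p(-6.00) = 189.00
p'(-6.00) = -60.00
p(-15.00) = 1134.00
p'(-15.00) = -150.00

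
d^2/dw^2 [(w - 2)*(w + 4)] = 2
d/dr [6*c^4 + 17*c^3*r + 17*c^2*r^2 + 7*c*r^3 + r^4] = 17*c^3 + 34*c^2*r + 21*c*r^2 + 4*r^3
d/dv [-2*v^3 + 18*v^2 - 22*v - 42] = -6*v^2 + 36*v - 22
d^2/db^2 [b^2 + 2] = 2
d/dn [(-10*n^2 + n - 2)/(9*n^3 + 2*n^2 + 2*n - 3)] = (90*n^4 - 18*n^3 + 32*n^2 + 68*n + 1)/(81*n^6 + 36*n^5 + 40*n^4 - 46*n^3 - 8*n^2 - 12*n + 9)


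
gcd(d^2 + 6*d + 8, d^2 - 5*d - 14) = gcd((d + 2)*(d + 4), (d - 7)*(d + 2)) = d + 2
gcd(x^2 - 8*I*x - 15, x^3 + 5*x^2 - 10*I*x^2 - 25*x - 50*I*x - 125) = x - 5*I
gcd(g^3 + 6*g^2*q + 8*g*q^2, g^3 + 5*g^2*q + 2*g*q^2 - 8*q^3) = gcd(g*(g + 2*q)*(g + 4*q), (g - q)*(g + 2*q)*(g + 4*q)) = g^2 + 6*g*q + 8*q^2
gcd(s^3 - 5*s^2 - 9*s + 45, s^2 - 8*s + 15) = s^2 - 8*s + 15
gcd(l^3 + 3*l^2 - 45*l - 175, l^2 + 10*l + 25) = l^2 + 10*l + 25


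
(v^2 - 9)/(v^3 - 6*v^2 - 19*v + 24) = (v - 3)/(v^2 - 9*v + 8)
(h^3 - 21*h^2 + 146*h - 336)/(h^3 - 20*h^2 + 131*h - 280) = (h - 6)/(h - 5)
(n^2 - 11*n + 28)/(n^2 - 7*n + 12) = (n - 7)/(n - 3)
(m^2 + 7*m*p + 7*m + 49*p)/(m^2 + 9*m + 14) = (m + 7*p)/(m + 2)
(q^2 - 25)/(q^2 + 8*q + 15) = (q - 5)/(q + 3)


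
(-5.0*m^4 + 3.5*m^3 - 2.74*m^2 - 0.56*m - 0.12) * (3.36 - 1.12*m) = 5.6*m^5 - 20.72*m^4 + 14.8288*m^3 - 8.5792*m^2 - 1.7472*m - 0.4032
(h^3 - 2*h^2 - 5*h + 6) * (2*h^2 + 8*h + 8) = 2*h^5 + 4*h^4 - 18*h^3 - 44*h^2 + 8*h + 48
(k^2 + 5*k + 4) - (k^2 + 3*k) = 2*k + 4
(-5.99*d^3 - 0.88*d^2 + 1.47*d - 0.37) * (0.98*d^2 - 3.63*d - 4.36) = -5.8702*d^5 + 20.8813*d^4 + 30.7514*d^3 - 1.8619*d^2 - 5.0661*d + 1.6132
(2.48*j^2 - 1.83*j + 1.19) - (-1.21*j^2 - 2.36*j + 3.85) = 3.69*j^2 + 0.53*j - 2.66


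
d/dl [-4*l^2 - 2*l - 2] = -8*l - 2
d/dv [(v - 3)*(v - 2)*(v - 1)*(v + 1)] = 4*v^3 - 15*v^2 + 10*v + 5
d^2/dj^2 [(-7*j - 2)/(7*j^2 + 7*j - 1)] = 14*(-7*(2*j + 1)^2*(7*j + 2) + 3*(7*j + 3)*(7*j^2 + 7*j - 1))/(7*j^2 + 7*j - 1)^3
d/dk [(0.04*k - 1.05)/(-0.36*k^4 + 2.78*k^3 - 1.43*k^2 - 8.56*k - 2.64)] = (0.0432*k^4 - 1.7344*k^3 + 8.8142*k^2 - 3.003*k - 9.0936)/(0.1296*k^8 - 2.0016*k^7 + 8.758*k^6 - 1.7876*k^5 - 43.6479*k^4 + 9.8032*k^3 + 80.824*k^2 + 45.1968*k + 6.9696)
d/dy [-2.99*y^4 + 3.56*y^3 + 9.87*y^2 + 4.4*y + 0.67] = -11.96*y^3 + 10.68*y^2 + 19.74*y + 4.4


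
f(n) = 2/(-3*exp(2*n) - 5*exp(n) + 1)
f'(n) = 2*(6*exp(2*n) + 5*exp(n))/(-3*exp(2*n) - 5*exp(n) + 1)^2 = (12*exp(n) + 10)*exp(n)/(3*exp(2*n) + 5*exp(n) - 1)^2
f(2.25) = -0.01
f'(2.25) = 0.01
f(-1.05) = -1.79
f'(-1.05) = 3.98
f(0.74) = -0.09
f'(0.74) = 0.14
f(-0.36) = -0.51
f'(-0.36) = 0.82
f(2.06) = -0.01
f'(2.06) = 0.02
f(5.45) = -0.00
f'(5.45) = 0.00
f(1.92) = -0.01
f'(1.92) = 0.02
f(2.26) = -0.01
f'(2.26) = 0.01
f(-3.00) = 2.69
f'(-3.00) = 0.95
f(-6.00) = 2.03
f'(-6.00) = 0.03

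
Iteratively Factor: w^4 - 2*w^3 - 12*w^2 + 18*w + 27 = (w + 3)*(w^3 - 5*w^2 + 3*w + 9) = (w - 3)*(w + 3)*(w^2 - 2*w - 3) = (w - 3)*(w + 1)*(w + 3)*(w - 3)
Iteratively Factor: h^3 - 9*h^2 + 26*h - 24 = (h - 4)*(h^2 - 5*h + 6) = (h - 4)*(h - 3)*(h - 2)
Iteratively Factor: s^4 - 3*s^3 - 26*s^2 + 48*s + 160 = (s + 4)*(s^3 - 7*s^2 + 2*s + 40) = (s - 5)*(s + 4)*(s^2 - 2*s - 8) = (s - 5)*(s + 2)*(s + 4)*(s - 4)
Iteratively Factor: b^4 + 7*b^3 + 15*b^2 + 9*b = (b + 3)*(b^3 + 4*b^2 + 3*b) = b*(b + 3)*(b^2 + 4*b + 3) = b*(b + 3)^2*(b + 1)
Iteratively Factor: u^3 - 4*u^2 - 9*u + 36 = (u - 3)*(u^2 - u - 12) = (u - 3)*(u + 3)*(u - 4)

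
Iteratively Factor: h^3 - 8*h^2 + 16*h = (h)*(h^2 - 8*h + 16) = h*(h - 4)*(h - 4)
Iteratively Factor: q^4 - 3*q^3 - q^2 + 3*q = (q - 3)*(q^3 - q) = q*(q - 3)*(q^2 - 1) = q*(q - 3)*(q + 1)*(q - 1)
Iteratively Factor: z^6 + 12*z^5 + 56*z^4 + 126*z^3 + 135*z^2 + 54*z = (z + 1)*(z^5 + 11*z^4 + 45*z^3 + 81*z^2 + 54*z) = z*(z + 1)*(z^4 + 11*z^3 + 45*z^2 + 81*z + 54) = z*(z + 1)*(z + 3)*(z^3 + 8*z^2 + 21*z + 18) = z*(z + 1)*(z + 3)^2*(z^2 + 5*z + 6) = z*(z + 1)*(z + 3)^3*(z + 2)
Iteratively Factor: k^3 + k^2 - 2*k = (k + 2)*(k^2 - k) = (k - 1)*(k + 2)*(k)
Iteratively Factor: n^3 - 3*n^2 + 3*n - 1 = (n - 1)*(n^2 - 2*n + 1) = (n - 1)^2*(n - 1)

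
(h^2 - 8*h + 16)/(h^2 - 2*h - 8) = (h - 4)/(h + 2)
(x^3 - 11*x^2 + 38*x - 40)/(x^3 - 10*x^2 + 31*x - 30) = (x - 4)/(x - 3)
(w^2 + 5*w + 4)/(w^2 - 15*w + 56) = (w^2 + 5*w + 4)/(w^2 - 15*w + 56)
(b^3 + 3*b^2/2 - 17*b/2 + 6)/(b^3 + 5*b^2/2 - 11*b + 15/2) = (b + 4)/(b + 5)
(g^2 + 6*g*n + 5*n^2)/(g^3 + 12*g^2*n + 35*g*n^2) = (g + n)/(g*(g + 7*n))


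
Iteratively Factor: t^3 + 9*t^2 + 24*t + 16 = (t + 4)*(t^2 + 5*t + 4) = (t + 1)*(t + 4)*(t + 4)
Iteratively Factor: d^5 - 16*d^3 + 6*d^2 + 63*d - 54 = (d - 3)*(d^4 + 3*d^3 - 7*d^2 - 15*d + 18) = (d - 3)*(d + 3)*(d^3 - 7*d + 6) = (d - 3)*(d + 3)^2*(d^2 - 3*d + 2) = (d - 3)*(d - 2)*(d + 3)^2*(d - 1)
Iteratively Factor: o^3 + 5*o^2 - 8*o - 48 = (o + 4)*(o^2 + o - 12) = (o - 3)*(o + 4)*(o + 4)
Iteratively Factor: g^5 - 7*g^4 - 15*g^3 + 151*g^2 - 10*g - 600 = (g - 3)*(g^4 - 4*g^3 - 27*g^2 + 70*g + 200) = (g - 3)*(g + 2)*(g^3 - 6*g^2 - 15*g + 100) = (g - 3)*(g + 2)*(g + 4)*(g^2 - 10*g + 25) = (g - 5)*(g - 3)*(g + 2)*(g + 4)*(g - 5)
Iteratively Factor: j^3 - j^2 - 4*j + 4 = (j - 1)*(j^2 - 4) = (j - 2)*(j - 1)*(j + 2)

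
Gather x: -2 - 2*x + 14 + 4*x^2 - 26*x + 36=4*x^2 - 28*x + 48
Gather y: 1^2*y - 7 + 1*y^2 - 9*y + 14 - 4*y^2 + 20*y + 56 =-3*y^2 + 12*y + 63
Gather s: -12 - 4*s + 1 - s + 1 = -5*s - 10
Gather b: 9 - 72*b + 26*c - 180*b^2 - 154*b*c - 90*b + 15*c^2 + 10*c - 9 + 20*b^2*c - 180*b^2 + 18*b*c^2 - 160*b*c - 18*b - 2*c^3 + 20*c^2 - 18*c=b^2*(20*c - 360) + b*(18*c^2 - 314*c - 180) - 2*c^3 + 35*c^2 + 18*c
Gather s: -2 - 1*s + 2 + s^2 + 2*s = s^2 + s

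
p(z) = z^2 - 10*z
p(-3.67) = 50.17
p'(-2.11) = -14.22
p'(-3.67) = -17.34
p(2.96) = -20.84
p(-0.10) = 1.01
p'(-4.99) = -19.98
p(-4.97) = 74.40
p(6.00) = -24.00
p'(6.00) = 2.00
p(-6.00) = 96.00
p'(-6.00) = -22.00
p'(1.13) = -7.74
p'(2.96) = -4.08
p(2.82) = -20.25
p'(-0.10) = -10.20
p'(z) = 2*z - 10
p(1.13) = -10.02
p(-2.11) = 25.55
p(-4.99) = 74.80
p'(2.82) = -4.36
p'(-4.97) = -19.94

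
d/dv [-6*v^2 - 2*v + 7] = -12*v - 2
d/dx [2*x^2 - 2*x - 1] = 4*x - 2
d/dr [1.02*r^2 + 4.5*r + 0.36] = 2.04*r + 4.5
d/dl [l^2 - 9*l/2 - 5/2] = 2*l - 9/2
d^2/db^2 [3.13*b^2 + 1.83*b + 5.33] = 6.26000000000000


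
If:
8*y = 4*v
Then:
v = 2*y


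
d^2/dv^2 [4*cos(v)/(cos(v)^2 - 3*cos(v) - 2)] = (12*(1 - cos(v)^2)^2 + 4*cos(v)^5 + 40*cos(v)^3 - 32*cos(v) + 36)/(-cos(v)^2 + 3*cos(v) + 2)^3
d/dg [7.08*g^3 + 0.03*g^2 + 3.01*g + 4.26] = 21.24*g^2 + 0.06*g + 3.01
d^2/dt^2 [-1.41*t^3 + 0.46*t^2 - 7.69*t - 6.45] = 0.92 - 8.46*t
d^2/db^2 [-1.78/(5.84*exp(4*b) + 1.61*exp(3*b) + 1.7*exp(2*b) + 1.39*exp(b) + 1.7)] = (-1.78*(23.36*exp(3*b) + 4.83*exp(2*b) + 3.4*exp(b) + 1.39)*(46.72*exp(3*b) + 9.66*exp(2*b) + 6.8*exp(b) + 2.78)*exp(b) + (166.3232*exp(3*b) + 25.7922*exp(2*b) + 12.104*exp(b) + 2.4742)*(5.84*exp(4*b) + 1.61*exp(3*b) + 1.7*exp(2*b) + 1.39*exp(b) + 1.7))*exp(b)/(5.84*exp(4*b) + 1.61*exp(3*b) + 1.7*exp(2*b) + 1.39*exp(b) + 1.7)^3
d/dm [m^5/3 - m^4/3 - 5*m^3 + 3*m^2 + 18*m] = 5*m^4/3 - 4*m^3/3 - 15*m^2 + 6*m + 18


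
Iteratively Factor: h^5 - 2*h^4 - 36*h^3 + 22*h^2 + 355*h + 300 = (h - 5)*(h^4 + 3*h^3 - 21*h^2 - 83*h - 60) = (h - 5)*(h + 4)*(h^3 - h^2 - 17*h - 15) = (h - 5)^2*(h + 4)*(h^2 + 4*h + 3) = (h - 5)^2*(h + 1)*(h + 4)*(h + 3)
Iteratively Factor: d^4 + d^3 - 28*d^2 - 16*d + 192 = (d - 3)*(d^3 + 4*d^2 - 16*d - 64) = (d - 4)*(d - 3)*(d^2 + 8*d + 16) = (d - 4)*(d - 3)*(d + 4)*(d + 4)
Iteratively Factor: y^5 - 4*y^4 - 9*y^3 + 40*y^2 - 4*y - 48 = (y - 2)*(y^4 - 2*y^3 - 13*y^2 + 14*y + 24) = (y - 2)^2*(y^3 - 13*y - 12) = (y - 4)*(y - 2)^2*(y^2 + 4*y + 3) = (y - 4)*(y - 2)^2*(y + 3)*(y + 1)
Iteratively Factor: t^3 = (t)*(t^2) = t^2*(t)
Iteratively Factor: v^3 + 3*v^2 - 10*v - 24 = (v - 3)*(v^2 + 6*v + 8) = (v - 3)*(v + 4)*(v + 2)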